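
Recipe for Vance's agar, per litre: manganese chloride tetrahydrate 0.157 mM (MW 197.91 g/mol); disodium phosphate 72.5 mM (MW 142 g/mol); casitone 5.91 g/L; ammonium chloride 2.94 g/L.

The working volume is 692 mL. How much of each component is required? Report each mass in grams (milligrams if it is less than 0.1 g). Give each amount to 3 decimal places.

manganese chloride tetrahydrate 21.502 mg; disodium phosphate 7.124 g; casitone 4.090 g; ammonium chloride 2.034 g

Target volume = 692 mL = 0.692 L.
manganese chloride tetrahydrate: 0.157 mmol/L × 197.91 mg/mmol × 0.692 L = 21.502 mg
disodium phosphate: 72.5 mmol/L × 142 g/mol × 0.692 L ÷ 1000 = 7.124 g
casitone: 5.91 g/L × 0.692 L = 4.090 g
ammonium chloride: 2.94 g/L × 0.692 L = 2.034 g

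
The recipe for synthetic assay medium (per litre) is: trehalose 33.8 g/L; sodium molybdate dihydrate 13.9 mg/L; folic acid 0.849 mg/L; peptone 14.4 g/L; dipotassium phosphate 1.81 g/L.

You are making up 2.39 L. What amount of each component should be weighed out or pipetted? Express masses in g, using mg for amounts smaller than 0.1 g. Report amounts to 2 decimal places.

Working volume: 2.39 L.
trehalose: 33.8 g/L × 2.39 L = 80.78 g
sodium molybdate dihydrate: 13.9 mg/L × 2.39 L = 33.22 mg
folic acid: 0.849 mg/L × 2.39 L = 2.03 mg
peptone: 14.4 g/L × 2.39 L = 34.42 g
dipotassium phosphate: 1.81 g/L × 2.39 L = 4.33 g

trehalose 80.78 g; sodium molybdate dihydrate 33.22 mg; folic acid 2.03 mg; peptone 34.42 g; dipotassium phosphate 4.33 g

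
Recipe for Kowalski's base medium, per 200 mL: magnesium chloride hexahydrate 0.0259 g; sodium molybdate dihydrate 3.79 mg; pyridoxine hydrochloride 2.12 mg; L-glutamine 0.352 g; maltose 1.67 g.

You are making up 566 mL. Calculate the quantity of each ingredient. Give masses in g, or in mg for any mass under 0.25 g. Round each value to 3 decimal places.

Scale factor = 566 mL / 200 mL = 2.83.
magnesium chloride hexahydrate: 0.0259 g × (566 mL / 200 mL) = 0.073297 g = 73.297 mg
sodium molybdate dihydrate: 3.79 mg × (566 mL / 200 mL) = 10.726 mg
pyridoxine hydrochloride: 2.12 mg × (566 mL / 200 mL) = 6.000 mg
L-glutamine: 0.352 g × (566 mL / 200 mL) = 0.996 g
maltose: 1.67 g × (566 mL / 200 mL) = 4.726 g

magnesium chloride hexahydrate 73.297 mg; sodium molybdate dihydrate 10.726 mg; pyridoxine hydrochloride 6.000 mg; L-glutamine 0.996 g; maltose 4.726 g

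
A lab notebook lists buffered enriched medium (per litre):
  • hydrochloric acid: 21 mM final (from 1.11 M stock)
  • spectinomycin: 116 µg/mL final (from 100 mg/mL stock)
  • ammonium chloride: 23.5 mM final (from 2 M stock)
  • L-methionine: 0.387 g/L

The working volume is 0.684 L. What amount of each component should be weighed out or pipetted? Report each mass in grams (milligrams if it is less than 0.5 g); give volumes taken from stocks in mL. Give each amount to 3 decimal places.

Scale factor relative to 1 L: 0.684.
hydrochloric acid: C1V1 = C2V2 → 21 mM × 684 mL ÷ 1110 mM = 12.941 mL
spectinomycin: V = C2·V2/C1 = 116 µg/mL × 684 mL ÷ 100000 µg/mL = 0.793 mL
ammonium chloride: dilute stock: 23.5 mM × 684 mL ÷ 2000 mM = 8.037 mL
L-methionine: 0.387 g/L × 0.684 L = 0.264708 g = 264.708 mg

hydrochloric acid 12.941 mL; spectinomycin 0.793 mL; ammonium chloride 8.037 mL; L-methionine 264.708 mg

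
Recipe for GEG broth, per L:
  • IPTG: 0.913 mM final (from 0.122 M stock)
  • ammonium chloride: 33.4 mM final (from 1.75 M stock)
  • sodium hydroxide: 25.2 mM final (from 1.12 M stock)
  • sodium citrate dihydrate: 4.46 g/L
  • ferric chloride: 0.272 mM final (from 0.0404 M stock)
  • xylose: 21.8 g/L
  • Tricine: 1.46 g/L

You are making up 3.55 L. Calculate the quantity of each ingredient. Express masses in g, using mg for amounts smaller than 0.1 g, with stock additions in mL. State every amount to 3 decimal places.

IPTG 26.567 mL; ammonium chloride 67.754 mL; sodium hydroxide 79.875 mL; sodium citrate dihydrate 15.833 g; ferric chloride 23.901 mL; xylose 77.390 g; Tricine 5.183 g

Scale factor relative to 1 L: 3.55.
IPTG: V = C2·V2/C1 = 0.913 mM × 3550 mL ÷ 122 mM = 26.567 mL
ammonium chloride: V = C2·V2/C1 = 33.4 mM × 3550 mL ÷ 1750 mM = 67.754 mL
sodium hydroxide: dilute stock: 25.2 mM × 3550 mL ÷ 1120 mM = 79.875 mL
sodium citrate dihydrate: 4.46 g/L × 3.55 L = 15.833 g
ferric chloride: C1V1 = C2V2 → 0.272 mM × 3550 mL ÷ 40.4 mM = 23.901 mL
xylose: 21.8 g/L × 3.55 L = 77.390 g
Tricine: 1.46 g/L × 3.55 L = 5.183 g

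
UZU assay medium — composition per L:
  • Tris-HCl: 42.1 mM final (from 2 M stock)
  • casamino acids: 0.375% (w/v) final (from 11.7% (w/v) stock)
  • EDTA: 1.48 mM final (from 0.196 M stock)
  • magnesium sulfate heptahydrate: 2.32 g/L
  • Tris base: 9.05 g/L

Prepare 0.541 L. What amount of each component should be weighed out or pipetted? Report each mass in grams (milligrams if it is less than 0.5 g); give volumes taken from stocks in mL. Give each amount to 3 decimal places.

Working volume: 0.541 L.
Tris-HCl: C1V1 = C2V2 → 42.1 mM × 541 mL ÷ 2000 mM = 11.388 mL
casamino acids: dilute stock: 0.375% ÷ 11.7% × 541 mL = 17.340 mL
EDTA: dilute stock: 1.48 mM × 541 mL ÷ 196 mM = 4.085 mL
magnesium sulfate heptahydrate: 2.32 g/L × 0.541 L = 1.255 g
Tris base: 9.05 g/L × 0.541 L = 4.896 g

Tris-HCl 11.388 mL; casamino acids 17.340 mL; EDTA 4.085 mL; magnesium sulfate heptahydrate 1.255 g; Tris base 4.896 g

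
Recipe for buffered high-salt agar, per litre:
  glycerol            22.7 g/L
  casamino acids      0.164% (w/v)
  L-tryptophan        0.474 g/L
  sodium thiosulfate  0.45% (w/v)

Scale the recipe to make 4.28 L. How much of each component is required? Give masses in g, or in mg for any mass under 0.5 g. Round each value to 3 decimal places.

Working volume: 4.28 L.
glycerol: 22.7 g/L × 4.28 L = 97.156 g
casamino acids: 0.164% w/v = 1.64 g/L → 1.64 × 4.28 L = 7.019 g
L-tryptophan: 0.474 g/L × 4.28 L = 2.029 g
sodium thiosulfate: 0.45 g per 100 mL × 4280 mL ÷ 100 = 19.260 g

glycerol 97.156 g; casamino acids 7.019 g; L-tryptophan 2.029 g; sodium thiosulfate 19.260 g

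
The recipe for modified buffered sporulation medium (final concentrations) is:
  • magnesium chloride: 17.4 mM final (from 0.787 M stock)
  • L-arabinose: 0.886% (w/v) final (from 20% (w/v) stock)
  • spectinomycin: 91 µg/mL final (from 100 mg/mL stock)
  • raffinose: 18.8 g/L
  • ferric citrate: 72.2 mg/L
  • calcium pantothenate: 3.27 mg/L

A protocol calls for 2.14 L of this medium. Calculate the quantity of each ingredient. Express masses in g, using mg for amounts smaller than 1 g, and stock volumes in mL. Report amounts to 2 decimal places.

magnesium chloride 47.31 mL; L-arabinose 94.80 mL; spectinomycin 1.95 mL; raffinose 40.23 g; ferric citrate 154.51 mg; calcium pantothenate 7.00 mg

Scale factor relative to 1 L: 2.14.
magnesium chloride: V = C2·V2/C1 = 17.4 mM × 2140 mL ÷ 787 mM = 47.31 mL
L-arabinose: V = C2·V2/C1 = 0.886% ÷ 20% × 2140 mL = 94.80 mL
spectinomycin: C1V1 = C2V2 → 91 µg/mL × 2140 mL ÷ 100000 µg/mL = 1.95 mL
raffinose: 18.8 g/L × 2.14 L = 40.23 g
ferric citrate: 72.2 mg/L × 2.14 L = 154.51 mg
calcium pantothenate: 3.27 mg/L × 2.14 L = 7.00 mg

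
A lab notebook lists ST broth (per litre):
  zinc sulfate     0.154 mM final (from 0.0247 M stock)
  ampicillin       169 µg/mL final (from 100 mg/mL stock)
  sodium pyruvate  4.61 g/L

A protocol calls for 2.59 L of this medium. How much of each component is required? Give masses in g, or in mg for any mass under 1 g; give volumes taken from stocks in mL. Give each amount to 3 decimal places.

zinc sulfate 16.148 mL; ampicillin 4.377 mL; sodium pyruvate 11.940 g

Working volume: 2.59 L.
zinc sulfate: V = C2·V2/C1 = 0.154 mM × 2590 mL ÷ 24.7 mM = 16.148 mL
ampicillin: C1V1 = C2V2 → 169 µg/mL × 2590 mL ÷ 100000 µg/mL = 4.377 mL
sodium pyruvate: 4.61 g/L × 2.59 L = 11.940 g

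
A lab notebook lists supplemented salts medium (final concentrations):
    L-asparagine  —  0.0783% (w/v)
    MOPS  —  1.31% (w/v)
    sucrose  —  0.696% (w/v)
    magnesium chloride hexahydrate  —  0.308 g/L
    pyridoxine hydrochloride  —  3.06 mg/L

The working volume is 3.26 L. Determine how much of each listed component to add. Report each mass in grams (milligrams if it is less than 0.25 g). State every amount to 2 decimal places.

Working volume: 3.26 L.
L-asparagine: 0.0783% w/v = 0.783 g/L → 0.783 × 3.26 L = 2.55 g
MOPS: 1.31 g per 100 mL × 3260 mL ÷ 100 = 42.71 g
sucrose: 0.696% w/v = 6.96 g/L → 6.96 × 3.26 L = 22.69 g
magnesium chloride hexahydrate: 0.308 g/L × 3.26 L = 1.00 g
pyridoxine hydrochloride: 3.06 mg/L × 3.26 L = 9.98 mg

L-asparagine 2.55 g; MOPS 42.71 g; sucrose 22.69 g; magnesium chloride hexahydrate 1.00 g; pyridoxine hydrochloride 9.98 mg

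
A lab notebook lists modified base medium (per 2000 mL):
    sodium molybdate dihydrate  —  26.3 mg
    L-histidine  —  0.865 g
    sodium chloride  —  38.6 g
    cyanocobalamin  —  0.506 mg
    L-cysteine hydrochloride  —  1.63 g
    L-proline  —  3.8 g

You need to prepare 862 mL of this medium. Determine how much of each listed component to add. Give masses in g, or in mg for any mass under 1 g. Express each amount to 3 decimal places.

sodium molybdate dihydrate 11.335 mg; L-histidine 372.815 mg; sodium chloride 16.637 g; cyanocobalamin 0.218 mg; L-cysteine hydrochloride 702.530 mg; L-proline 1.638 g

Ratio of target to recipe volume: 862 / 2000 = 0.431.
sodium molybdate dihydrate: 26.3 mg × (862 mL / 2000 mL) = 11.335 mg
L-histidine: 0.865 g × (862 mL / 2000 mL) = 0.372815 g = 372.815 mg
sodium chloride: 38.6 g × (862 mL / 2000 mL) = 16.637 g
cyanocobalamin: 0.506 mg × (862 mL / 2000 mL) = 0.218 mg
L-cysteine hydrochloride: 1.63 g × (862 mL / 2000 mL) = 0.70253 g = 702.530 mg
L-proline: 3.8 g × (862 mL / 2000 mL) = 1.638 g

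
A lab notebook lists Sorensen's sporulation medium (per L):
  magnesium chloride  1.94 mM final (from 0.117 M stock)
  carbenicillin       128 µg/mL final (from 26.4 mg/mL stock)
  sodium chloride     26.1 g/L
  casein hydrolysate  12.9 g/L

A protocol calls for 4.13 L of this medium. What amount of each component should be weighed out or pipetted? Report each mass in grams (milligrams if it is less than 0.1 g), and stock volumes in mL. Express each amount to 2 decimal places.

Scale factor relative to 1 L: 4.13.
magnesium chloride: C1V1 = C2V2 → 1.94 mM × 4130 mL ÷ 117 mM = 68.48 mL
carbenicillin: dilute stock: 128 µg/mL × 4130 mL ÷ 26400 µg/mL = 20.02 mL
sodium chloride: 26.1 g/L × 4.13 L = 107.79 g
casein hydrolysate: 12.9 g/L × 4.13 L = 53.28 g

magnesium chloride 68.48 mL; carbenicillin 20.02 mL; sodium chloride 107.79 g; casein hydrolysate 53.28 g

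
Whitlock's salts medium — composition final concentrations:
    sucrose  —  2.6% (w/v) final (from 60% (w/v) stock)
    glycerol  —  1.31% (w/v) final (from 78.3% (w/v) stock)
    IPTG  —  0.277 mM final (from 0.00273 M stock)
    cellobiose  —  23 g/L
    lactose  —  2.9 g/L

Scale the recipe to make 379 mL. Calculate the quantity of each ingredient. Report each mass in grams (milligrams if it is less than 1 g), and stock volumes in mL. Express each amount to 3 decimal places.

sucrose 16.423 mL; glycerol 6.341 mL; IPTG 38.455 mL; cellobiose 8.717 g; lactose 1.099 g

Target volume = 379 mL = 0.379 L.
sucrose: C1V1 = C2V2 → 2.6% ÷ 60% × 379 mL = 16.423 mL
glycerol: V = C2·V2/C1 = 1.31% ÷ 78.3% × 379 mL = 6.341 mL
IPTG: V = C2·V2/C1 = 0.277 mM × 379 mL ÷ 2.73 mM = 38.455 mL
cellobiose: 23 g/L × 0.379 L = 8.717 g
lactose: 2.9 g/L × 0.379 L = 1.099 g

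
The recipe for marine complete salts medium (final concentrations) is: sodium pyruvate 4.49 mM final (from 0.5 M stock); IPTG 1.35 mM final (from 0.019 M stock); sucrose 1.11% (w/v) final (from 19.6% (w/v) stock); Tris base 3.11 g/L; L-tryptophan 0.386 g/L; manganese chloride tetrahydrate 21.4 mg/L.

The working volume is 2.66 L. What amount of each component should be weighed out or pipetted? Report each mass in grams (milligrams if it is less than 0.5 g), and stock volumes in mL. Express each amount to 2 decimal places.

sodium pyruvate 23.89 mL; IPTG 189.00 mL; sucrose 150.64 mL; Tris base 8.27 g; L-tryptophan 1.03 g; manganese chloride tetrahydrate 56.92 mg

Working volume: 2.66 L.
sodium pyruvate: C1V1 = C2V2 → 4.49 mM × 2660 mL ÷ 500 mM = 23.89 mL
IPTG: C1V1 = C2V2 → 1.35 mM × 2660 mL ÷ 19 mM = 189.00 mL
sucrose: V = C2·V2/C1 = 1.11% ÷ 19.6% × 2660 mL = 150.64 mL
Tris base: 3.11 g/L × 2.66 L = 8.27 g
L-tryptophan: 0.386 g/L × 2.66 L = 1.03 g
manganese chloride tetrahydrate: 21.4 mg/L × 2.66 L = 56.92 mg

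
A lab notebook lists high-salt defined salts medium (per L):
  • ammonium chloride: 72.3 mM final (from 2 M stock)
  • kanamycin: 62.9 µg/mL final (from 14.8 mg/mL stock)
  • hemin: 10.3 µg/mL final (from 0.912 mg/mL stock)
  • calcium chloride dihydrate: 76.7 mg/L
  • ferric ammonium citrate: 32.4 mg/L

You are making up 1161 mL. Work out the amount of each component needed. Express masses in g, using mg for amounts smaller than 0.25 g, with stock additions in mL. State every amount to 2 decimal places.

ammonium chloride 41.97 mL; kanamycin 4.93 mL; hemin 13.11 mL; calcium chloride dihydrate 89.05 mg; ferric ammonium citrate 37.62 mg

Target volume = 1161 mL = 1.161 L.
ammonium chloride: V = C2·V2/C1 = 72.3 mM × 1161 mL ÷ 2000 mM = 41.97 mL
kanamycin: dilute stock: 62.9 µg/mL × 1161 mL ÷ 14800 µg/mL = 4.93 mL
hemin: C1V1 = C2V2 → 10.3 µg/mL × 1161 mL ÷ 912 µg/mL = 13.11 mL
calcium chloride dihydrate: 76.7 mg/L × 1.161 L = 89.05 mg
ferric ammonium citrate: 32.4 mg/L × 1.161 L = 37.62 mg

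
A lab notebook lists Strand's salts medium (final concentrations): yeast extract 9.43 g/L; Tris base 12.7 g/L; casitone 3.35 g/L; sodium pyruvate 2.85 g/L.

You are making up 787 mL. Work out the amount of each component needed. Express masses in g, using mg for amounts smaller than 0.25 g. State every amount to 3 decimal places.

Working volume: 787 mL = 0.787 L.
yeast extract: 9.43 g/L × 0.787 L = 7.421 g
Tris base: 12.7 g/L × 0.787 L = 9.995 g
casitone: 3.35 g/L × 0.787 L = 2.636 g
sodium pyruvate: 2.85 g/L × 0.787 L = 2.243 g

yeast extract 7.421 g; Tris base 9.995 g; casitone 2.636 g; sodium pyruvate 2.243 g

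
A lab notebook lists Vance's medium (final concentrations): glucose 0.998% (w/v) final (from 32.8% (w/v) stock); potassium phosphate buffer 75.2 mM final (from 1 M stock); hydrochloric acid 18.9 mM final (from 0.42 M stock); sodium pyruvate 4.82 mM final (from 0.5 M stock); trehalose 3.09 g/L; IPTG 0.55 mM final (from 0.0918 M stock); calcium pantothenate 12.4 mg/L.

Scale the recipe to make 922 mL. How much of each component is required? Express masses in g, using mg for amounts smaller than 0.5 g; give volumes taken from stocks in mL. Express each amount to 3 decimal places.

Target volume = 922 mL = 0.922 L.
glucose: V = C2·V2/C1 = 0.998% ÷ 32.8% × 922 mL = 28.054 mL
potassium phosphate buffer: V = C2·V2/C1 = 75.2 mM × 922 mL ÷ 1000 mM = 69.334 mL
hydrochloric acid: V = C2·V2/C1 = 18.9 mM × 922 mL ÷ 420 mM = 41.490 mL
sodium pyruvate: V = C2·V2/C1 = 4.82 mM × 922 mL ÷ 500 mM = 8.888 mL
trehalose: 3.09 g/L × 0.922 L = 2.849 g
IPTG: C1V1 = C2V2 → 0.55 mM × 922 mL ÷ 91.8 mM = 5.524 mL
calcium pantothenate: 12.4 mg/L × 0.922 L = 11.433 mg

glucose 28.054 mL; potassium phosphate buffer 69.334 mL; hydrochloric acid 41.490 mL; sodium pyruvate 8.888 mL; trehalose 2.849 g; IPTG 5.524 mL; calcium pantothenate 11.433 mg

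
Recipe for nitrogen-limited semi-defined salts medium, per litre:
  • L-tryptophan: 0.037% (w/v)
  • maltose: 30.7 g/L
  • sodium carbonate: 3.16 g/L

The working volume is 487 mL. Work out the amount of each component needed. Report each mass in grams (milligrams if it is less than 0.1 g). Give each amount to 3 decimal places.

L-tryptophan 0.180 g; maltose 14.951 g; sodium carbonate 1.539 g

Working volume: 487 mL = 0.487 L.
L-tryptophan: 0.037% w/v = 0.37 g/L → 0.37 × 0.487 L = 0.180 g
maltose: 30.7 g/L × 0.487 L = 14.951 g
sodium carbonate: 3.16 g/L × 0.487 L = 1.539 g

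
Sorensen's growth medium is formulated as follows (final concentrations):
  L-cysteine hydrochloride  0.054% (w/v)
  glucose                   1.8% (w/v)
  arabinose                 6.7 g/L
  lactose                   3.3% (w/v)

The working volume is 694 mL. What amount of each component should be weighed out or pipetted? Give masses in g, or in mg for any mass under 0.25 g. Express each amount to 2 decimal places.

Target volume = 694 mL = 0.694 L.
L-cysteine hydrochloride: 0.054% w/v = 0.54 g/L → 0.54 × 0.694 L = 0.37 g
glucose: 1.8 g per 100 mL × 694 mL ÷ 100 = 12.49 g
arabinose: 6.7 g/L × 0.694 L = 4.65 g
lactose: 3.3 g per 100 mL × 694 mL ÷ 100 = 22.90 g

L-cysteine hydrochloride 0.37 g; glucose 12.49 g; arabinose 4.65 g; lactose 22.90 g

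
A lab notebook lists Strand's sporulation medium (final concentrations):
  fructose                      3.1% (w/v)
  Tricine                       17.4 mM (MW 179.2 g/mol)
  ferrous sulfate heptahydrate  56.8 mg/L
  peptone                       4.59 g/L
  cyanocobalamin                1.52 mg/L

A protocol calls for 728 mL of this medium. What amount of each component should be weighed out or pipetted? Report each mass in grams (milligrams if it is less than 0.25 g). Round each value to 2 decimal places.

Working volume: 728 mL = 0.728 L.
fructose: 3.1% w/v = 31 g/L → 31 × 0.728 L = 22.57 g
Tricine: 17.4 mmol/L × 179.2 g/mol × 0.728 L ÷ 1000 = 2.27 g
ferrous sulfate heptahydrate: 56.8 mg/L × 0.728 L = 41.35 mg
peptone: 4.59 g/L × 0.728 L = 3.34 g
cyanocobalamin: 1.52 mg/L × 0.728 L = 1.11 mg

fructose 22.57 g; Tricine 2.27 g; ferrous sulfate heptahydrate 41.35 mg; peptone 3.34 g; cyanocobalamin 1.11 mg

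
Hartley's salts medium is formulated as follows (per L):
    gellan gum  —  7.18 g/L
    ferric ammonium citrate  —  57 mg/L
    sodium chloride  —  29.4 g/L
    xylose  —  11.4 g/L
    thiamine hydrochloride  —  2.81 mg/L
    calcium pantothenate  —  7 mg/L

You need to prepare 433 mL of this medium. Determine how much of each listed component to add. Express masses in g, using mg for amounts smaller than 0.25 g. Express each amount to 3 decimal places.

Scale factor relative to 1 L: 0.433.
gellan gum: 7.18 g/L × 0.433 L = 3.109 g
ferric ammonium citrate: 57 mg/L × 0.433 L = 24.681 mg
sodium chloride: 29.4 g/L × 0.433 L = 12.730 g
xylose: 11.4 g/L × 0.433 L = 4.936 g
thiamine hydrochloride: 2.81 mg/L × 0.433 L = 1.217 mg
calcium pantothenate: 7 mg/L × 0.433 L = 3.031 mg

gellan gum 3.109 g; ferric ammonium citrate 24.681 mg; sodium chloride 12.730 g; xylose 4.936 g; thiamine hydrochloride 1.217 mg; calcium pantothenate 3.031 mg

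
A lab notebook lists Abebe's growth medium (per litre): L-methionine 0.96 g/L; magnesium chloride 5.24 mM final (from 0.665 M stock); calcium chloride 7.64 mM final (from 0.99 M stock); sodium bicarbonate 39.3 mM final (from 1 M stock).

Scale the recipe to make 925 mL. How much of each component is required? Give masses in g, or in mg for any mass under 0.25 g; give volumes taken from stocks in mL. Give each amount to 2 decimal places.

L-methionine 0.89 g; magnesium chloride 7.29 mL; calcium chloride 7.14 mL; sodium bicarbonate 36.35 mL

Target volume = 925 mL = 0.925 L.
L-methionine: 0.96 g/L × 0.925 L = 0.89 g
magnesium chloride: C1V1 = C2V2 → 5.24 mM × 925 mL ÷ 665 mM = 7.29 mL
calcium chloride: dilute stock: 7.64 mM × 925 mL ÷ 990 mM = 7.14 mL
sodium bicarbonate: C1V1 = C2V2 → 39.3 mM × 925 mL ÷ 1000 mM = 36.35 mL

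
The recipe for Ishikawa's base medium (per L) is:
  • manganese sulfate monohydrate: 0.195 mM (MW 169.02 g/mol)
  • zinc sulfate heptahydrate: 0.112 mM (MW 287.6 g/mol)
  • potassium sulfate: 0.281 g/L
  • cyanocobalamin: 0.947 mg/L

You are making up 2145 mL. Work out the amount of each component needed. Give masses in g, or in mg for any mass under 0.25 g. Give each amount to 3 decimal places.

Scale factor relative to 1 L: 2.145.
manganese sulfate monohydrate: 0.195 mmol/L × 169.02 mg/mmol × 2.145 L = 70.697 mg
zinc sulfate heptahydrate: 0.112 mmol/L × 287.6 mg/mmol × 2.145 L = 69.093 mg
potassium sulfate: 0.281 g/L × 2.145 L = 0.603 g
cyanocobalamin: 0.947 mg/L × 2.145 L = 2.031 mg

manganese sulfate monohydrate 70.697 mg; zinc sulfate heptahydrate 69.093 mg; potassium sulfate 0.603 g; cyanocobalamin 2.031 mg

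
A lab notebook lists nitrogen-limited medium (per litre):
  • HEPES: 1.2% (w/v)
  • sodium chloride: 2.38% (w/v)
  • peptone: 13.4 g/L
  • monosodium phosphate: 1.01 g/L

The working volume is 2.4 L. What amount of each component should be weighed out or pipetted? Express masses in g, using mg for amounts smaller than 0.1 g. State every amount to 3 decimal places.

Working volume: 2.4 L.
HEPES: 1.2% w/v = 12 g/L → 12 × 2.4 L = 28.800 g
sodium chloride: 2.38% w/v = 23.8 g/L → 23.8 × 2.4 L = 57.120 g
peptone: 13.4 g/L × 2.4 L = 32.160 g
monosodium phosphate: 1.01 g/L × 2.4 L = 2.424 g

HEPES 28.800 g; sodium chloride 57.120 g; peptone 32.160 g; monosodium phosphate 2.424 g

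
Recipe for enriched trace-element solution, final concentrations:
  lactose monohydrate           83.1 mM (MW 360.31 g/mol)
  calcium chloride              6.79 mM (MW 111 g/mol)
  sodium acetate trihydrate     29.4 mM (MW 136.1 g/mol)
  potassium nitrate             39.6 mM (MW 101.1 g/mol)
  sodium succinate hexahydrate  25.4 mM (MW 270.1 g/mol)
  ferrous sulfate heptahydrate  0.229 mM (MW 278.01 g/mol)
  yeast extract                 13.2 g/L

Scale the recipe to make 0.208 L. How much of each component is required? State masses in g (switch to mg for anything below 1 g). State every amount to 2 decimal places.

lactose monohydrate 6.23 g; calcium chloride 156.77 mg; sodium acetate trihydrate 832.28 mg; potassium nitrate 832.74 mg; sodium succinate hexahydrate 1.43 g; ferrous sulfate heptahydrate 13.24 mg; yeast extract 2.75 g

Working volume: 0.208 L.
lactose monohydrate: 83.1 mmol/L × 360.31 g/mol × 0.208 L ÷ 1000 = 6.23 g
calcium chloride: 6.79 mmol/L × 111 mg/mmol × 0.208 L = 156.77 mg
sodium acetate trihydrate: 29.4 mmol/L × 136.1 mg/mmol × 0.208 L = 832.28 mg
potassium nitrate: 39.6 mmol/L × 101.1 mg/mmol × 0.208 L = 832.74 mg
sodium succinate hexahydrate: 25.4 mmol/L × 270.1 g/mol × 0.208 L ÷ 1000 = 1.43 g
ferrous sulfate heptahydrate: 0.229 mmol/L × 278.01 mg/mmol × 0.208 L = 13.24 mg
yeast extract: 13.2 g/L × 0.208 L = 2.75 g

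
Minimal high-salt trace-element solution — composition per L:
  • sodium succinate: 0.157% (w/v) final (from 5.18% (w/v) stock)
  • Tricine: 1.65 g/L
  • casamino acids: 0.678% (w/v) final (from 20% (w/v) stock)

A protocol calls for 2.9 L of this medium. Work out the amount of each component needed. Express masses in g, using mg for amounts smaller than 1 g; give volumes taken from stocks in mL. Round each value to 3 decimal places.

sodium succinate 87.896 mL; Tricine 4.785 g; casamino acids 98.310 mL

Scale factor relative to 1 L: 2.9.
sodium succinate: C1V1 = C2V2 → 0.157% ÷ 5.18% × 2900 mL = 87.896 mL
Tricine: 1.65 g/L × 2.9 L = 4.785 g
casamino acids: dilute stock: 0.678% ÷ 20% × 2900 mL = 98.310 mL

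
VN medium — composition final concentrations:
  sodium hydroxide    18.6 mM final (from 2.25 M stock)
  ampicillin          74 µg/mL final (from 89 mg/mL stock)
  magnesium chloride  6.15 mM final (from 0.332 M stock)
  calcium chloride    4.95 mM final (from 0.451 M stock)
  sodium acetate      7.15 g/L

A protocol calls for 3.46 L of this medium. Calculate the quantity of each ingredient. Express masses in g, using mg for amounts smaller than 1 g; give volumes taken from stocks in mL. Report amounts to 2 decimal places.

Working volume: 3.46 L.
sodium hydroxide: V = C2·V2/C1 = 18.6 mM × 3460 mL ÷ 2250 mM = 28.60 mL
ampicillin: C1V1 = C2V2 → 74 µg/mL × 3460 mL ÷ 89000 µg/mL = 2.88 mL
magnesium chloride: dilute stock: 6.15 mM × 3460 mL ÷ 332 mM = 64.09 mL
calcium chloride: V = C2·V2/C1 = 4.95 mM × 3460 mL ÷ 451 mM = 37.98 mL
sodium acetate: 7.15 g/L × 3.46 L = 24.74 g

sodium hydroxide 28.60 mL; ampicillin 2.88 mL; magnesium chloride 64.09 mL; calcium chloride 37.98 mL; sodium acetate 24.74 g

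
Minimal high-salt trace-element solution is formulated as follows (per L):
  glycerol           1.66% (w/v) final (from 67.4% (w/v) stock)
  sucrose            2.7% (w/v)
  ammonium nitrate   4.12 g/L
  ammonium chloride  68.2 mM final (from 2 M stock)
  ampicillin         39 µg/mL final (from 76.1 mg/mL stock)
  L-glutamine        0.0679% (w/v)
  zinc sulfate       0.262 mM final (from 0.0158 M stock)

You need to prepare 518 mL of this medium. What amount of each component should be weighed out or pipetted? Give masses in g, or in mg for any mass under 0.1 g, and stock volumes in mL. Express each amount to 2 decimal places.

Working volume: 518 mL = 0.518 L.
glycerol: dilute stock: 1.66% ÷ 67.4% × 518 mL = 12.76 mL
sucrose: 2.7 g per 100 mL × 518 mL ÷ 100 = 13.99 g
ammonium nitrate: 4.12 g/L × 0.518 L = 2.13 g
ammonium chloride: V = C2·V2/C1 = 68.2 mM × 518 mL ÷ 2000 mM = 17.66 mL
ampicillin: dilute stock: 39 µg/mL × 518 mL ÷ 76100 µg/mL = 0.27 mL
L-glutamine: 0.0679 g per 100 mL × 518 mL ÷ 100 = 0.35 g
zinc sulfate: C1V1 = C2V2 → 0.262 mM × 518 mL ÷ 15.8 mM = 8.59 mL

glycerol 12.76 mL; sucrose 13.99 g; ammonium nitrate 2.13 g; ammonium chloride 17.66 mL; ampicillin 0.27 mL; L-glutamine 0.35 g; zinc sulfate 8.59 mL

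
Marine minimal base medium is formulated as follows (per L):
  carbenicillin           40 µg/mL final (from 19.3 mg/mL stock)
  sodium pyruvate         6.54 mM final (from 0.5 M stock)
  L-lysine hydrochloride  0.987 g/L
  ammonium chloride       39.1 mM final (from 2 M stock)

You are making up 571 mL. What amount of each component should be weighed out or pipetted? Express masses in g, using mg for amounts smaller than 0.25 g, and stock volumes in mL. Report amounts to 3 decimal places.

carbenicillin 1.183 mL; sodium pyruvate 7.469 mL; L-lysine hydrochloride 0.564 g; ammonium chloride 11.163 mL

Scale factor relative to 1 L: 0.571.
carbenicillin: V = C2·V2/C1 = 40 µg/mL × 571 mL ÷ 19300 µg/mL = 1.183 mL
sodium pyruvate: C1V1 = C2V2 → 6.54 mM × 571 mL ÷ 500 mM = 7.469 mL
L-lysine hydrochloride: 0.987 g/L × 0.571 L = 0.564 g
ammonium chloride: V = C2·V2/C1 = 39.1 mM × 571 mL ÷ 2000 mM = 11.163 mL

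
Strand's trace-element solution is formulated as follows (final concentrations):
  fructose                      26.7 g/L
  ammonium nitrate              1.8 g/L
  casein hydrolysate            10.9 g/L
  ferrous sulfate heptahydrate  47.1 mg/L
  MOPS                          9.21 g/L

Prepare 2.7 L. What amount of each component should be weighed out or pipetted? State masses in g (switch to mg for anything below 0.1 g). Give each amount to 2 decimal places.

fructose 72.09 g; ammonium nitrate 4.86 g; casein hydrolysate 29.43 g; ferrous sulfate heptahydrate 0.13 g; MOPS 24.87 g

Scale factor relative to 1 L: 2.7.
fructose: 26.7 g/L × 2.7 L = 72.09 g
ammonium nitrate: 1.8 g/L × 2.7 L = 4.86 g
casein hydrolysate: 10.9 g/L × 2.7 L = 29.43 g
ferrous sulfate heptahydrate: 47.1 mg/L × 2.7 L = 127.17 mg = 0.13 g
MOPS: 9.21 g/L × 2.7 L = 24.87 g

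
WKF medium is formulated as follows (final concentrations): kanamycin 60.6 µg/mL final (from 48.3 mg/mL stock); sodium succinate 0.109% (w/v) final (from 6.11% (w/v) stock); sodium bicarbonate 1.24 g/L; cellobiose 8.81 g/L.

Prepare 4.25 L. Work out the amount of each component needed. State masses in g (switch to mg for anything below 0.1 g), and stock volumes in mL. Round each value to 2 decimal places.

kanamycin 5.33 mL; sodium succinate 75.82 mL; sodium bicarbonate 5.27 g; cellobiose 37.44 g

Working volume: 4.25 L.
kanamycin: dilute stock: 60.6 µg/mL × 4250 mL ÷ 48300 µg/mL = 5.33 mL
sodium succinate: V = C2·V2/C1 = 0.109% ÷ 6.11% × 4250 mL = 75.82 mL
sodium bicarbonate: 1.24 g/L × 4.25 L = 5.27 g
cellobiose: 8.81 g/L × 4.25 L = 37.44 g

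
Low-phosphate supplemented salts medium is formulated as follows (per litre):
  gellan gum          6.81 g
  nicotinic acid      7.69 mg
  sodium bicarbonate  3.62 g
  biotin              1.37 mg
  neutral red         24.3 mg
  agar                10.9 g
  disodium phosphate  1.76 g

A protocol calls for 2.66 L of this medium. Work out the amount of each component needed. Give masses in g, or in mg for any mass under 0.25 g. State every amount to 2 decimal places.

gellan gum 18.11 g; nicotinic acid 20.46 mg; sodium bicarbonate 9.63 g; biotin 3.64 mg; neutral red 64.64 mg; agar 28.99 g; disodium phosphate 4.68 g

Scale factor = 2660 mL / 1000 mL = 2.66.
gellan gum: 6.81 g × (2660 mL / 1000 mL) = 18.11 g
nicotinic acid: 7.69 mg × (2660 mL / 1000 mL) = 20.46 mg
sodium bicarbonate: 3.62 g × (2660 mL / 1000 mL) = 9.63 g
biotin: 1.37 mg × (2660 mL / 1000 mL) = 3.64 mg
neutral red: 24.3 mg × (2660 mL / 1000 mL) = 64.64 mg
agar: 10.9 g × (2660 mL / 1000 mL) = 28.99 g
disodium phosphate: 1.76 g × (2660 mL / 1000 mL) = 4.68 g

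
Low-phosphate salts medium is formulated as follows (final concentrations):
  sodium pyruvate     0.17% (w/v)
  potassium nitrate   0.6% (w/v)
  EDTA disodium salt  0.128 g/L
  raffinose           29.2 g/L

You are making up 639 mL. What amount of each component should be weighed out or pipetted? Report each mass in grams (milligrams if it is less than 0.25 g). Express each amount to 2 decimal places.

sodium pyruvate 1.09 g; potassium nitrate 3.83 g; EDTA disodium salt 81.79 mg; raffinose 18.66 g

Target volume = 639 mL = 0.639 L.
sodium pyruvate: 0.17% w/v = 1.7 g/L → 1.7 × 0.639 L = 1.09 g
potassium nitrate: 0.6 g per 100 mL × 639 mL ÷ 100 = 3.83 g
EDTA disodium salt: 0.128 g/L × 0.639 L = 0.081792 g = 81.79 mg
raffinose: 29.2 g/L × 0.639 L = 18.66 g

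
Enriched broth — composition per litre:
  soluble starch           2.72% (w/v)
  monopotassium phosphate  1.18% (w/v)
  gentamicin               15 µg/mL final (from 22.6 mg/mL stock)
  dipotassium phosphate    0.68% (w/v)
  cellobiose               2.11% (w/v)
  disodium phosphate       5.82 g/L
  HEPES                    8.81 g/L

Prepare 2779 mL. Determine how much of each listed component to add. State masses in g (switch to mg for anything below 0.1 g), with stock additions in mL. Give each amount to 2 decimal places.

Target volume = 2779 mL = 2.779 L.
soluble starch: 2.72% w/v = 27.2 g/L → 27.2 × 2.779 L = 75.59 g
monopotassium phosphate: 1.18% w/v = 11.8 g/L → 11.8 × 2.779 L = 32.79 g
gentamicin: V = C2·V2/C1 = 15 µg/mL × 2779 mL ÷ 22600 µg/mL = 1.84 mL
dipotassium phosphate: 0.68 g per 100 mL × 2779 mL ÷ 100 = 18.90 g
cellobiose: 2.11 g per 100 mL × 2779 mL ÷ 100 = 58.64 g
disodium phosphate: 5.82 g/L × 2.779 L = 16.17 g
HEPES: 8.81 g/L × 2.779 L = 24.48 g

soluble starch 75.59 g; monopotassium phosphate 32.79 g; gentamicin 1.84 mL; dipotassium phosphate 18.90 g; cellobiose 58.64 g; disodium phosphate 16.17 g; HEPES 24.48 g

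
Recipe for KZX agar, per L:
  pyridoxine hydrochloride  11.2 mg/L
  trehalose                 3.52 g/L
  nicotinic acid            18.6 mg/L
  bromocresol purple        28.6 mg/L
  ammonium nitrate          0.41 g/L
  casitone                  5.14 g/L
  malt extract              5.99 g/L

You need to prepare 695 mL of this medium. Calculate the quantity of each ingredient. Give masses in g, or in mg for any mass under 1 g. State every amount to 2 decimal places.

Working volume: 695 mL = 0.695 L.
pyridoxine hydrochloride: 11.2 mg/L × 0.695 L = 7.78 mg
trehalose: 3.52 g/L × 0.695 L = 2.45 g
nicotinic acid: 18.6 mg/L × 0.695 L = 12.93 mg
bromocresol purple: 28.6 mg/L × 0.695 L = 19.88 mg
ammonium nitrate: 0.41 g/L × 0.695 L = 0.28495 g = 284.95 mg
casitone: 5.14 g/L × 0.695 L = 3.57 g
malt extract: 5.99 g/L × 0.695 L = 4.16 g

pyridoxine hydrochloride 7.78 mg; trehalose 2.45 g; nicotinic acid 12.93 mg; bromocresol purple 19.88 mg; ammonium nitrate 284.95 mg; casitone 3.57 g; malt extract 4.16 g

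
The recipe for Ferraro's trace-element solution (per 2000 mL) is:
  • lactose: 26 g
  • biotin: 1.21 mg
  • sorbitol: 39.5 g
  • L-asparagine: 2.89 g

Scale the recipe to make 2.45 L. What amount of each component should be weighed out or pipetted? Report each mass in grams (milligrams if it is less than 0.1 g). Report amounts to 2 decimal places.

lactose 31.85 g; biotin 1.48 mg; sorbitol 48.39 g; L-asparagine 3.54 g

Scale factor = 2450 mL / 2000 mL = 1.225.
lactose: 26 g × (2450 mL / 2000 mL) = 31.85 g
biotin: 1.21 mg × (2450 mL / 2000 mL) = 1.48 mg
sorbitol: 39.5 g × (2450 mL / 2000 mL) = 48.39 g
L-asparagine: 2.89 g × (2450 mL / 2000 mL) = 3.54 g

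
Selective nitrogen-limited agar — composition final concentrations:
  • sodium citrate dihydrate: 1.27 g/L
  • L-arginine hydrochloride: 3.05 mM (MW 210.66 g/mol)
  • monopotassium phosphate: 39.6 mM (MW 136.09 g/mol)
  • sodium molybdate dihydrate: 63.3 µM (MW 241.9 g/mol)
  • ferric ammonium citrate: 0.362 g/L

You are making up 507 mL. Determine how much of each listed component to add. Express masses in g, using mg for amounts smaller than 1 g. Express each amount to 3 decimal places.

Scale factor relative to 1 L: 0.507.
sodium citrate dihydrate: 1.27 g/L × 0.507 L = 0.64389 g = 643.890 mg
L-arginine hydrochloride: 3.05 mmol/L × 210.66 mg/mmol × 0.507 L = 325.754 mg
monopotassium phosphate: 39.6 mmol/L × 136.09 g/mol × 0.507 L ÷ 1000 = 2.732 g
sodium molybdate dihydrate: 63.3 µmol/L × 241.9 g/mol × 0.507 L ÷ 1000 = 7.763 mg
ferric ammonium citrate: 0.362 g/L × 0.507 L = 0.183534 g = 183.534 mg

sodium citrate dihydrate 643.890 mg; L-arginine hydrochloride 325.754 mg; monopotassium phosphate 2.732 g; sodium molybdate dihydrate 7.763 mg; ferric ammonium citrate 183.534 mg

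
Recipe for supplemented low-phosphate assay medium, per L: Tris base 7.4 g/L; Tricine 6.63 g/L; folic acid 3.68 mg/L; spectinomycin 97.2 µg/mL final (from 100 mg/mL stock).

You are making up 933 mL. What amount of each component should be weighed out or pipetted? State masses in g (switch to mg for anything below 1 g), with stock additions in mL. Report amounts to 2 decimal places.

Working volume: 933 mL = 0.933 L.
Tris base: 7.4 g/L × 0.933 L = 6.90 g
Tricine: 6.63 g/L × 0.933 L = 6.19 g
folic acid: 3.68 mg/L × 0.933 L = 3.43 mg
spectinomycin: V = C2·V2/C1 = 97.2 µg/mL × 933 mL ÷ 100000 µg/mL = 0.91 mL

Tris base 6.90 g; Tricine 6.19 g; folic acid 3.43 mg; spectinomycin 0.91 mL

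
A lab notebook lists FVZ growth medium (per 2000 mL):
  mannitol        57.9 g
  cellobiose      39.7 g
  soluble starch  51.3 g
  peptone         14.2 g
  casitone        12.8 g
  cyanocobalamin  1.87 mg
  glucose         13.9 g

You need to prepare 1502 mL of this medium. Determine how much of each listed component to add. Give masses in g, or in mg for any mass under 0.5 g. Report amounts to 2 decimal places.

mannitol 43.48 g; cellobiose 29.81 g; soluble starch 38.53 g; peptone 10.66 g; casitone 9.61 g; cyanocobalamin 1.40 mg; glucose 10.44 g

Ratio of target to recipe volume: 1502 / 2000 = 0.751.
mannitol: 57.9 g × (1502 mL / 2000 mL) = 43.48 g
cellobiose: 39.7 g × (1502 mL / 2000 mL) = 29.81 g
soluble starch: 51.3 g × (1502 mL / 2000 mL) = 38.53 g
peptone: 14.2 g × (1502 mL / 2000 mL) = 10.66 g
casitone: 12.8 g × (1502 mL / 2000 mL) = 9.61 g
cyanocobalamin: 1.87 mg × (1502 mL / 2000 mL) = 1.40 mg
glucose: 13.9 g × (1502 mL / 2000 mL) = 10.44 g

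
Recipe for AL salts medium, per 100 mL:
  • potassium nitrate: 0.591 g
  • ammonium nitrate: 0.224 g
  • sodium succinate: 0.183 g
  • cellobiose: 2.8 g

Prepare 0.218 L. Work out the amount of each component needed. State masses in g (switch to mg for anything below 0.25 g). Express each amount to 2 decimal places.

potassium nitrate 1.29 g; ammonium nitrate 0.49 g; sodium succinate 0.40 g; cellobiose 6.10 g

Ratio of target to recipe volume: 218 / 100 = 2.18.
potassium nitrate: 0.591 g × (218 mL / 100 mL) = 1.29 g
ammonium nitrate: 0.224 g × (218 mL / 100 mL) = 0.49 g
sodium succinate: 0.183 g × (218 mL / 100 mL) = 0.40 g
cellobiose: 2.8 g × (218 mL / 100 mL) = 6.10 g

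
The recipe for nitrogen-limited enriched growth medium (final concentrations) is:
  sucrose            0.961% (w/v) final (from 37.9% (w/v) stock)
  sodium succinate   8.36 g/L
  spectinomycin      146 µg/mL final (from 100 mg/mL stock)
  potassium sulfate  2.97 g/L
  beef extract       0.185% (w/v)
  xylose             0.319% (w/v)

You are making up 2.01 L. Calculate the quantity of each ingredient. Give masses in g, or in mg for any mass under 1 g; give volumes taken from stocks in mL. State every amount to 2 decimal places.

sucrose 50.97 mL; sodium succinate 16.80 g; spectinomycin 2.93 mL; potassium sulfate 5.97 g; beef extract 3.72 g; xylose 6.41 g

Scale factor relative to 1 L: 2.01.
sucrose: C1V1 = C2V2 → 0.961% ÷ 37.9% × 2010 mL = 50.97 mL
sodium succinate: 8.36 g/L × 2.01 L = 16.80 g
spectinomycin: C1V1 = C2V2 → 146 µg/mL × 2010 mL ÷ 100000 µg/mL = 2.93 mL
potassium sulfate: 2.97 g/L × 2.01 L = 5.97 g
beef extract: 0.185 g per 100 mL × 2010 mL ÷ 100 = 3.72 g
xylose: 0.319 g per 100 mL × 2010 mL ÷ 100 = 6.41 g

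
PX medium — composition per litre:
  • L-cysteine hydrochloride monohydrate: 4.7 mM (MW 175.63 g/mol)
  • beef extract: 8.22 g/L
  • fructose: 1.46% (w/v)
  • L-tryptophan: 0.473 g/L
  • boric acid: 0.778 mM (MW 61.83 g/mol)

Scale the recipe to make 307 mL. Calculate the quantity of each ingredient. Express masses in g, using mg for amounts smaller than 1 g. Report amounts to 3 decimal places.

Working volume: 307 mL = 0.307 L.
L-cysteine hydrochloride monohydrate: 4.7 mmol/L × 175.63 mg/mmol × 0.307 L = 253.417 mg
beef extract: 8.22 g/L × 0.307 L = 2.524 g
fructose: 1.46 g per 100 mL × 307 mL ÷ 100 = 4.482 g
L-tryptophan: 0.473 g/L × 0.307 L = 0.145211 g = 145.211 mg
boric acid: 0.778 mmol/L × 61.83 mg/mmol × 0.307 L = 14.768 mg

L-cysteine hydrochloride monohydrate 253.417 mg; beef extract 2.524 g; fructose 4.482 g; L-tryptophan 145.211 mg; boric acid 14.768 mg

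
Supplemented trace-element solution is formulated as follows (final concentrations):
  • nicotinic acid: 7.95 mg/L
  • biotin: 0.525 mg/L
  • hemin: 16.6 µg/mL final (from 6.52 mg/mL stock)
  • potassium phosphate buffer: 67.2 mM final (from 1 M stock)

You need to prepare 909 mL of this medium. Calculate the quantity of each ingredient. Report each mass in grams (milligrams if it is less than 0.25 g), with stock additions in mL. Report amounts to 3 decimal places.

Working volume: 909 mL = 0.909 L.
nicotinic acid: 7.95 mg/L × 0.909 L = 7.227 mg
biotin: 0.525 mg/L × 0.909 L = 0.477 mg
hemin: dilute stock: 16.6 µg/mL × 909 mL ÷ 6520 µg/mL = 2.314 mL
potassium phosphate buffer: V = C2·V2/C1 = 67.2 mM × 909 mL ÷ 1000 mM = 61.085 mL

nicotinic acid 7.227 mg; biotin 0.477 mg; hemin 2.314 mL; potassium phosphate buffer 61.085 mL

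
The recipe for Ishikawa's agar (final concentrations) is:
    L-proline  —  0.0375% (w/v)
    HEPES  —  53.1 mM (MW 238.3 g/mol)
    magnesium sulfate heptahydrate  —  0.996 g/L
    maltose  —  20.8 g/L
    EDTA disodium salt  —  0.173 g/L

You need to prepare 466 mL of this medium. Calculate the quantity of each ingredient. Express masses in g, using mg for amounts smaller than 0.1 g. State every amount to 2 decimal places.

L-proline 0.17 g; HEPES 5.90 g; magnesium sulfate heptahydrate 0.46 g; maltose 9.69 g; EDTA disodium salt 80.62 mg

Target volume = 466 mL = 0.466 L.
L-proline: 0.0375 g per 100 mL × 466 mL ÷ 100 = 0.17 g
HEPES: 53.1 mmol/L × 238.3 g/mol × 0.466 L ÷ 1000 = 5.90 g
magnesium sulfate heptahydrate: 0.996 g/L × 0.466 L = 0.46 g
maltose: 20.8 g/L × 0.466 L = 9.69 g
EDTA disodium salt: 0.173 g/L × 0.466 L = 0.080618 g = 80.62 mg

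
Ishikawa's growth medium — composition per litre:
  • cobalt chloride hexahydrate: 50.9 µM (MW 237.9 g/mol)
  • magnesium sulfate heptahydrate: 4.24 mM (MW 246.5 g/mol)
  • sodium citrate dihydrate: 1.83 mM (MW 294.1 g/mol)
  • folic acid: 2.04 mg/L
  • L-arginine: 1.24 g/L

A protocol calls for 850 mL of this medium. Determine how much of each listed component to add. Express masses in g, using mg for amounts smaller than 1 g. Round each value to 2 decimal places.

cobalt chloride hexahydrate 10.29 mg; magnesium sulfate heptahydrate 888.39 mg; sodium citrate dihydrate 457.47 mg; folic acid 1.73 mg; L-arginine 1.05 g

Scale factor relative to 1 L: 0.85.
cobalt chloride hexahydrate: 50.9 µmol/L × 237.9 g/mol × 0.85 L ÷ 1000 = 10.29 mg
magnesium sulfate heptahydrate: 4.24 mmol/L × 246.5 mg/mmol × 0.85 L = 888.39 mg
sodium citrate dihydrate: 1.83 mmol/L × 294.1 mg/mmol × 0.85 L = 457.47 mg
folic acid: 2.04 mg/L × 0.85 L = 1.73 mg
L-arginine: 1.24 g/L × 0.85 L = 1.05 g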